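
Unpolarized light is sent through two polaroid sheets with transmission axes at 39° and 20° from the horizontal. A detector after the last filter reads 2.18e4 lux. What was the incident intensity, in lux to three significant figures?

I₀ ≈ 4.88e4 lux

Unpolarized light through the first polarizer → I₁ = ½ I₀, now polarized at 39°.
I₂ = I₁ cos²(20° − 39°) = 0.5 I₀ · cos²(19°) = 0.447 I₀.
So 2.18e4 lux = 0.447 I₀, giving I₀ = 2.18e4/0.447 = 4.877e+04 lux.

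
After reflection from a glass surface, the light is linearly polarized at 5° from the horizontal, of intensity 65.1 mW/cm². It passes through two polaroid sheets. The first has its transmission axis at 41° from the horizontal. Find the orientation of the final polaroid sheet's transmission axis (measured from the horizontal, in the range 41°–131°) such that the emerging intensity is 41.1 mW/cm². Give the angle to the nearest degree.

By Malus's law, I₁ = I₀ cos²(41° − 5°) = I₀ cos²(36°) = 0.6545 I₀.
Target fraction: 41.1 / 65.1 mW/cm² = 0.6313 of I₀.
Need I₂/I₀ = 0.6313, so cos²(θ − 41°) = 0.6313 / 0.6545 = 0.9646.
θ − 41° = arccos(√0.9646) = 10.8°, giving θ ≈ 41 + 10.8 = 51.8°.

θ ≈ 52°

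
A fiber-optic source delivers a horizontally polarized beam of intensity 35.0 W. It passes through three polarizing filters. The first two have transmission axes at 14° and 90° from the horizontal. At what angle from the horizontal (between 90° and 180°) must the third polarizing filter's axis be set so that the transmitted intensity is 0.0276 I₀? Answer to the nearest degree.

I₁ = I₀ cos²(14° − 0°) = I₀ cos²(14°) = 0.9415 I₀.
I₂ = I₁ cos²(90° − 14°) = 0.9415 I₀ · cos²(76°) = 0.0551 I₀.
Need I₃/I₀ = 0.0276, so cos²(θ − 90°) = 0.0276 / 0.0551 = 0.5009.
θ − 90° = arccos(√0.5009) = 44.9°, giving θ ≈ 90 + 44.9 = 134.9°.

θ ≈ 135°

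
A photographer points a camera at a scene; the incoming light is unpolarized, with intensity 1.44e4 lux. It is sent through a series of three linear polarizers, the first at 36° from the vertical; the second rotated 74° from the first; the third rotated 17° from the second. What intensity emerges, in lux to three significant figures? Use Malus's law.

I ≈ 500 lux

Unpolarized light through the first polarizer → I₁ = 1.44e4 lux/2 = 7200 lux, polarized at 36°.
I₂ = I₁ · cos²(74°) = 7200 · 0.07598 = 547 lux.
I₃ = I₂ · cos²(17°) = 547 · 0.9145 = 500.3 lux.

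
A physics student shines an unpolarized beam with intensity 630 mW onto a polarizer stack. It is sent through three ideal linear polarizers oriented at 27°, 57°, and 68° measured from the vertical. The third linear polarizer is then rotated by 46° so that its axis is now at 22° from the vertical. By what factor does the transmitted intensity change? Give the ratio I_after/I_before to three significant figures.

I_new/I_old ≈ 0.696

Before rotation:
Unpolarized light through the first polarizer → I₁ = ½ I₀, now polarized at 27°.
I₂ = I₁ cos²(57° − 27°) = 0.5 I₀ · cos²(30°) = 0.375 I₀.
I₃ = I₂ cos²(68° − 57°) = 0.375 I₀ · cos²(11°) = 0.3613 I₀.
After rotation:
Unpolarized light through the first polarizer → I₁ = ½ I₀, now polarized at 27°.
I₂ = I₁ cos²(57° − 27°) = 0.5 I₀ · cos²(30°) = 0.375 I₀.
I₃ = I₂ cos²(22° − 57°) = 0.375 I₀ · cos²(35°) = 0.2516 I₀.
Ratio = 0.2516 / 0.3613 = 0.6964.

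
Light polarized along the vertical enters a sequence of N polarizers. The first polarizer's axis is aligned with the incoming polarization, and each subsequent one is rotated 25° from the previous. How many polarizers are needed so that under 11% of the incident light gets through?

First polarizer is aligned with the polarization: full transmission.
Each further stage multiplies by cos²(25°) = 0.8214.
After N polarizers: T = 0.8214^(N−1). Require T < 0.11 ⇒ N−1 > ln(0.11)/ln(0.8214) = 11.22, so N−1 ≥ 12 and N = 13.
Check: N=13 gives T = 0.09432 < 0.11; N=12 gives T = 0.1148.

N = 13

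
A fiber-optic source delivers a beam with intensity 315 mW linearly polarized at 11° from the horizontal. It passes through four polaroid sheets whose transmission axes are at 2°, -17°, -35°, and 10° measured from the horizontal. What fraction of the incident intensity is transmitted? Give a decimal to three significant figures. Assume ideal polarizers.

I/I₀ ≈ 0.394

I₁ = 315 mW · cos²(9°) = 307.3 mW.
I₂ = I₁ · cos²(19°) = 307.3 · 0.894 = 274.7 mW.
I₃ = I₂ · cos²(18°) = 274.7 · 0.9045 = 248.5 mW.
I₄ = I₃ · cos²(45°) = 248.5 · 0.5 = 124.2 mW.
Transmitted fraction = 0.3944.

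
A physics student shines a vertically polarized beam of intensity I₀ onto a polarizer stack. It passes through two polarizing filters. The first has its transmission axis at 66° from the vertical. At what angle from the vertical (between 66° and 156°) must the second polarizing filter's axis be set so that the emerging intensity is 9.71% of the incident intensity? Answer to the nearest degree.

θ ≈ 106°

By Malus's law, I₁ = I₀ cos²(66° − 0°) = I₀ cos²(66°) = 0.1654 I₀.
Need I₂/I₀ = 0.0971, so cos²(θ − 66°) = 0.0971 / 0.1654 = 0.5869.
θ − 66° = arccos(√0.5869) = 40.0°, giving θ ≈ 66 + 40.0 = 106.0°.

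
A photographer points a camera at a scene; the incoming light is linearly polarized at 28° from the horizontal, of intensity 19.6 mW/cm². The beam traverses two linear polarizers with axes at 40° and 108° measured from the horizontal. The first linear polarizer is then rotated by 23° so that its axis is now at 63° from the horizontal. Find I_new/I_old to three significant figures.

Before rotation:
I₁ = I₀ cos²(40° − 28°) = I₀ cos²(12°) = 0.9568 I₀.
I₂ = I₁ cos²(108° − 40°) = 0.9568 I₀ · cos²(68°) = 0.1343 I₀.
After rotation:
I₁ = I₀ cos²(63° − 28°) = I₀ cos²(35°) = 0.671 I₀.
I₂ = I₁ cos²(108° − 63°) = 0.671 I₀ · cos²(45°) = 0.3355 I₀.
Ratio = 0.3355 / 0.1343 = 2.499.

I_new/I_old ≈ 2.50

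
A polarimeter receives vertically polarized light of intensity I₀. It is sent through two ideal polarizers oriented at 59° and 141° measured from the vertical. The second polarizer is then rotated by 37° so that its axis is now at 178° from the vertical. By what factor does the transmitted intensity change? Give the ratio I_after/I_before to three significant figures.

Before rotation:
I₁ = I₀ cos²(59° − 0°) = I₀ cos²(59°) = 0.2653 I₀.
I₂ = I₁ cos²(141° − 59°) = 0.2653 I₀ · cos²(82°) = 0.005138 I₀.
After rotation:
I₁ = I₀ cos²(59° − 0°) = I₀ cos²(59°) = 0.2653 I₀.
Angle between axes 1 and 2: 61°. I₂ = 0.2653 I₀ · cos²(61°) = 0.06235 I₀.
Ratio = 0.06235 / 0.005138 = 12.13.

I_new/I_old ≈ 12.1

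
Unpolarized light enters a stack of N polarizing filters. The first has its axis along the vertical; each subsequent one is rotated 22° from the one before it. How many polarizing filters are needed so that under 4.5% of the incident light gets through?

First polarizer halves the unpolarized light: factor 1/2.
Each further stage multiplies by cos²(22°) = 0.8597.
After N polarizers: T = 0.5·0.8597^(N−1). Require T < 0.045 ⇒ N−1 > ln(0.045/0.5)/ln(0.8597) = 15.92, so N−1 ≥ 16 and N = 17.
Check: N=17 gives T = 0.04449 < 0.045; N=16 gives T = 0.05175.

N = 17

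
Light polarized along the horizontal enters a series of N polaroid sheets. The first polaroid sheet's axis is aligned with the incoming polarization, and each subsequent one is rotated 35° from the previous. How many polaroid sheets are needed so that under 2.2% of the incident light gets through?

N = 11

First polarizer is aligned with the polarization: full transmission.
Each further stage multiplies by cos²(35°) = 0.671.
After N polarizers: T = 0.671^(N−1). Require T < 0.022 ⇒ N−1 > ln(0.022)/ln(0.671) = 9.57, so N−1 ≥ 10 and N = 11.
Check: N=11 gives T = 0.01851 < 0.022; N=10 gives T = 0.02758.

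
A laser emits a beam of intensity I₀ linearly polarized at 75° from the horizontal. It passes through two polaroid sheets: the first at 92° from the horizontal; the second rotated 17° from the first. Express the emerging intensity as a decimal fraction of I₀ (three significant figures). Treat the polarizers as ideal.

By Malus's law, I₁ = I₀ cos²(92° − 75°) = I₀ cos²(17°) = 0.9145 I₀.
I₂ = I₁ cos²(17°) = 0.9145 · 0.9145 I₀ = 0.8363 I₀.
Transmitted fraction = 0.8363.

≈ 0.836 I₀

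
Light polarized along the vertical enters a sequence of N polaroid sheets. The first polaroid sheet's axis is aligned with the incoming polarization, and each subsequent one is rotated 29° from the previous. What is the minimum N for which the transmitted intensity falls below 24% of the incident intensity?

First polarizer is aligned with the polarization: full transmission.
Each further stage multiplies by cos²(29°) = 0.765.
After N polarizers: T = 0.765^(N−1). Require T < 0.24 ⇒ N−1 > ln(0.24)/ln(0.765) = 5.33, so N−1 ≥ 6 and N = 7.
Check: N=7 gives T = 0.2004 < 0.24; N=6 gives T = 0.2619.

N = 7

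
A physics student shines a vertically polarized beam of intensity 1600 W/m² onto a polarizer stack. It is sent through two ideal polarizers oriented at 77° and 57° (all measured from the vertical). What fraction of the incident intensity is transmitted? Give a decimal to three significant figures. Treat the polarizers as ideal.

By Malus's law, I₁ = 1600 W/m² · cos²(77°) = 80.96 W/m².
I₂ = I₁ · cos²(20°) = 80.96 · 0.883 = 71.49 W/m².
Transmitted fraction = 0.04468.

I/I₀ ≈ 0.0447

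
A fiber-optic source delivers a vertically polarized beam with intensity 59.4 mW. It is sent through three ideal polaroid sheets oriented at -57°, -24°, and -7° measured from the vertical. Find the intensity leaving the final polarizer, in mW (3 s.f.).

By Malus's law, I₁ = 59.4 mW · cos²(57°) = 17.62 mW.
I₂ = I₁ · cos²(33°) = 17.62 · 0.7034 = 12.39 mW.
I₃ = I₂ · cos²(17°) = 12.39 · 0.9145 = 11.33 mW.

I ≈ 11.3 mW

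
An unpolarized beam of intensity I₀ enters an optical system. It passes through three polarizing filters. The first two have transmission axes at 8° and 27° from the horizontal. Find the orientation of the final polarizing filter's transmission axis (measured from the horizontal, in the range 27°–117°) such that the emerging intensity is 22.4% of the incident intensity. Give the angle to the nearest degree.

θ ≈ 72°

Unpolarized light through the first polarizer → I₁ = ½ I₀, now polarized at 8°.
I₂ = I₁ cos²(27° − 8°) = 0.5 I₀ · cos²(19°) = 0.447 I₀.
Need I₃/I₀ = 0.224, so cos²(θ − 27°) = 0.224 / 0.447 = 0.5011.
θ − 27° = arccos(√0.5011) = 44.9°, giving θ ≈ 27 + 44.9 = 71.9°.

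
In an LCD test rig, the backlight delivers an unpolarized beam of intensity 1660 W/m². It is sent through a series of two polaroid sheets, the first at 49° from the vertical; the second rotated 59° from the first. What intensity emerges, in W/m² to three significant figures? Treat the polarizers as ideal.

Unpolarized light through the first polarizer → I₁ = 1660 W/m²/2 = 830 W/m², polarized at 49°.
I₂ = I₁ · cos²(59°) = 830 · 0.2653 = 220.2 W/m².

I ≈ 220 W/m²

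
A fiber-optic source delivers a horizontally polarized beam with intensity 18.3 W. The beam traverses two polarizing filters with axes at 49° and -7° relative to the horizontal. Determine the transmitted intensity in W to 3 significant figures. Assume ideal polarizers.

I ≈ 2.46 W

By Malus's law, I₁ = 18.3 W · cos²(49°) = 7.877 W.
I₂ = I₁ · cos²(56°) = 7.877 · 0.3127 = 2.463 W.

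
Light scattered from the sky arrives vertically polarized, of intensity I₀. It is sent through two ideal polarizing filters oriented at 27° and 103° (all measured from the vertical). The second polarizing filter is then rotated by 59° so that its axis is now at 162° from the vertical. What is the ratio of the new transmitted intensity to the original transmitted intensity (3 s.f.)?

I_new/I_old ≈ 8.54

Before rotation:
By Malus's law, I₁ = I₀ cos²(27° − 0°) = I₀ cos²(27°) = 0.7939 I₀.
I₂ = I₁ cos²(103° − 27°) = 0.7939 I₀ · cos²(76°) = 0.04646 I₀.
After rotation:
I₁ = I₀ cos²(27° − 0°) = I₀ cos²(27°) = 0.7939 I₀.
Angle between axes 1 and 2: 45°. I₂ = 0.7939 I₀ · cos²(45°) = 0.3969 I₀.
Ratio = 0.3969 / 0.04646 = 8.543.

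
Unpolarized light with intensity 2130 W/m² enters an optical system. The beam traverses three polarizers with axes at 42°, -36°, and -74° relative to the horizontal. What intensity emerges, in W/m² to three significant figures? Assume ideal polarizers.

Unpolarized light through the first polarizer → I₁ = 2130 W/m²/2 = 1065 W/m², polarized at 42°.
I₂ = I₁ · cos²(78°) = 1065 · 0.04323 = 46.04 W/m².
I₃ = I₂ · cos²(38°) = 46.04 · 0.621 = 28.59 W/m².

I ≈ 28.6 W/m²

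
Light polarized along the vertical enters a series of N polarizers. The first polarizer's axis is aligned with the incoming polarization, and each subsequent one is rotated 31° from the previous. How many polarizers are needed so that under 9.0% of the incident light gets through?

First polarizer is aligned with the polarization: full transmission.
Each further stage multiplies by cos²(31°) = 0.7347.
After N polarizers: T = 0.7347^(N−1). Require T < 0.090 ⇒ N−1 > ln(0.090)/ln(0.7347) = 7.81, so N−1 ≥ 8 and N = 9.
Check: N=9 gives T = 0.08493 < 0.090; N=8 gives T = 0.1156.

N = 9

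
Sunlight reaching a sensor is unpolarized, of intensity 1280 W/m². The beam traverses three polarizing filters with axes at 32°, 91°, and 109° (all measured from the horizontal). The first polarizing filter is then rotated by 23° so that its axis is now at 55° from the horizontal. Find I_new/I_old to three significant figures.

I_new/I_old ≈ 2.47

Before rotation:
Unpolarized light through the first polarizer → I₁ = ½ I₀, now polarized at 32°.
I₂ = I₁ cos²(91° − 32°) = 0.5 I₀ · cos²(59°) = 0.1326 I₀.
I₃ = I₂ cos²(109° − 91°) = 0.1326 I₀ · cos²(18°) = 0.12 I₀.
After rotation:
Unpolarized light through the first polarizer → I₁ = ½ I₀, now polarized at 55°.
I₂ = I₁ cos²(91° − 55°) = 0.5 I₀ · cos²(36°) = 0.3273 I₀.
I₃ = I₂ cos²(109° − 91°) = 0.3273 I₀ · cos²(18°) = 0.296 I₀.
Ratio = 0.296 / 0.12 = 2.467.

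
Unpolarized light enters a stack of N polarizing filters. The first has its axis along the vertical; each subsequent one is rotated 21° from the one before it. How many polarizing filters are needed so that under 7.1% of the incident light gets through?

First polarizer halves the unpolarized light: factor 1/2.
Each further stage multiplies by cos²(21°) = 0.8716.
After N polarizers: T = 0.5·0.8716^(N−1). Require T < 0.071 ⇒ N−1 > ln(0.071/0.5)/ln(0.8716) = 14.20, so N−1 ≥ 15 and N = 16.
Check: N=16 gives T = 0.06361 < 0.071; N=15 gives T = 0.07298.

N = 16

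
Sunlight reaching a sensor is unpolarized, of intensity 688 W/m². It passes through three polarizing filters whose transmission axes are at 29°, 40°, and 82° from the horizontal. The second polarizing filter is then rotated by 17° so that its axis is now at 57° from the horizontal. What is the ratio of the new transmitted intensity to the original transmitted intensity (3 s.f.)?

Before rotation:
Unpolarized light through the first polarizer → I₁ = ½ I₀, now polarized at 29°.
I₂ = I₁ cos²(40° − 29°) = 0.5 I₀ · cos²(11°) = 0.4818 I₀.
I₃ = I₂ cos²(82° − 40°) = 0.4818 I₀ · cos²(42°) = 0.2661 I₀.
After rotation:
Unpolarized light through the first polarizer → I₁ = ½ I₀, now polarized at 29°.
I₂ = I₁ cos²(57° − 29°) = 0.5 I₀ · cos²(28°) = 0.3898 I₀.
I₃ = I₂ cos²(82° − 57°) = 0.3898 I₀ · cos²(25°) = 0.3202 I₀.
Ratio = 0.3202 / 0.2661 = 1.203.

I_new/I_old ≈ 1.20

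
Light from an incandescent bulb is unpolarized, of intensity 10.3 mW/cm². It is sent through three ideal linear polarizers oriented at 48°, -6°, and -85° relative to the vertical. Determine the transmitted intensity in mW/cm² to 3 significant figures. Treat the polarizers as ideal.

I ≈ 0.0648 mW/cm²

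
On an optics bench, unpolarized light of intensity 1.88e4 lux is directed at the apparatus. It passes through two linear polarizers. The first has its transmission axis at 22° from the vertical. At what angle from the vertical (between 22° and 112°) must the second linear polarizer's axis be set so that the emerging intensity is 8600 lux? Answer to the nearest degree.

Unpolarized light through the first polarizer → I₁ = ½ I₀, now polarized at 22°.
Target fraction: 8600 / 1.88e4 lux = 0.4574 of I₀.
Need I₂/I₀ = 0.4574, so cos²(θ − 22°) = 0.4574 / 0.5 = 0.9149.
θ − 22° = arccos(√0.9149) = 17.0°, giving θ ≈ 22 + 17.0 = 39.0°.

θ ≈ 39°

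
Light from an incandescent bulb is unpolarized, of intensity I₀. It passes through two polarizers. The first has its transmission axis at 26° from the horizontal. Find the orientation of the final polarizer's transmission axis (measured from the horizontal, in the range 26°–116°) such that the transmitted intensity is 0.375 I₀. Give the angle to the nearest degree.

θ ≈ 56°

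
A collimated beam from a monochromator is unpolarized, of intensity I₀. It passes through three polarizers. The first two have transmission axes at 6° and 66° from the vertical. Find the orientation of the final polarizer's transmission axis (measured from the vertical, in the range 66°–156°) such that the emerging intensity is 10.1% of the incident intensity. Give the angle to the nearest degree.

θ ≈ 92°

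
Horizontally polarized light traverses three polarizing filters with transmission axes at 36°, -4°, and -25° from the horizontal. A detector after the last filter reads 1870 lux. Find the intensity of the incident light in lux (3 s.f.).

I₀ ≈ 5590 lux

I₁ = I₀ cos²(36° − 0°) = I₀ cos²(36°) = 0.6545 I₀.
I₂ = I₁ cos²(-4° − 36°) = 0.6545 I₀ · cos²(40°) = 0.3841 I₀.
I₃ = I₂ cos²(-25° + 4°) = 0.3841 I₀ · cos²(21°) = 0.3348 I₀.
So 1870 lux = 0.3348 I₀, giving I₀ = 1870/0.3348 = 5586 lux.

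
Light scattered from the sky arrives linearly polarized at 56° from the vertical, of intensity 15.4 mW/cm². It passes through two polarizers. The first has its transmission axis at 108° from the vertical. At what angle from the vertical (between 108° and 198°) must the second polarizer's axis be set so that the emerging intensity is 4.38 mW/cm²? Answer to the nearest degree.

By Malus's law, I₁ = I₀ cos²(108° − 56°) = I₀ cos²(52°) = 0.379 I₀.
Target fraction: 4.38 / 15.4 mW/cm² = 0.2844 of I₀.
Need I₂/I₀ = 0.2844, so cos²(θ − 108°) = 0.2844 / 0.379 = 0.7504.
θ − 108° = arccos(√0.7504) = 30.0°, giving θ ≈ 108 + 30.0 = 138.0°.

θ ≈ 138°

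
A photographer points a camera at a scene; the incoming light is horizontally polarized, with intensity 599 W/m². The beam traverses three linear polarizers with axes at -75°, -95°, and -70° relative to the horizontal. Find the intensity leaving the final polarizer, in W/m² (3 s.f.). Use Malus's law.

I ≈ 29.1 W/m²

By Malus's law, I₁ = 599 W/m² · cos²(75°) = 40.13 W/m².
I₂ = I₁ · cos²(20°) = 40.13 · 0.883 = 35.43 W/m².
I₃ = I₂ · cos²(25°) = 35.43 · 0.8214 = 29.1 W/m².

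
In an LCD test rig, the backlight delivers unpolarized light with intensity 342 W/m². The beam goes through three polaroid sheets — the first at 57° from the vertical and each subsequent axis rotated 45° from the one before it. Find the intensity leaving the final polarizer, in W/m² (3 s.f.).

I ≈ 42.8 W/m²

Unpolarized light through the first polarizer → I₁ = 342 W/m²/2 = 171 W/m², polarized at 57°.
I₂ = I₁ · cos²(45°) = 171 · 0.5 = 85.5 W/m².
I₃ = I₂ · cos²(45°) = 85.5 · 0.5 = 42.75 W/m².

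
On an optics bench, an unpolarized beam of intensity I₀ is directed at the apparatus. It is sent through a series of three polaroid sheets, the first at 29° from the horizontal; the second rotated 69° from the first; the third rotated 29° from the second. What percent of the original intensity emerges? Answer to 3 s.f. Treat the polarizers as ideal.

Unpolarized light through the first polarizer → I₁ = ½ I₀, now polarized at 29°.
I₂ = I₁ cos²(69°) = 0.5 · 0.1284 I₀ = 0.06421 I₀.
I₃ = I₂ cos²(29°) = 0.06421 · 0.765 I₀ = 0.04912 I₀.
That is 4.912% of the incident intensity.

≈ 4.91%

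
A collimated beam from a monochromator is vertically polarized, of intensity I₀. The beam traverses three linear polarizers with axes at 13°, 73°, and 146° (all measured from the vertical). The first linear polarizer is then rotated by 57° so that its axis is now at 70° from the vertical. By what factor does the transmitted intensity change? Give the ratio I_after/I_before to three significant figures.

I_new/I_old ≈ 0.492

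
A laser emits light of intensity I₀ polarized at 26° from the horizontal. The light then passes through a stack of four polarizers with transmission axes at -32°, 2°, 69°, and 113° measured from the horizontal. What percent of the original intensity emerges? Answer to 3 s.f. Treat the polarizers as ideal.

By Malus's law, I₁ = I₀ cos²(-32° − 26°) = I₀ cos²(58°) = 0.2808 I₀.
I₂ = I₁ cos²(2° + 32°) = 0.2808 I₀ · cos²(34°) = 0.193 I₀.
I₃ = I₂ cos²(69° − 2°) = 0.193 I₀ · cos²(67°) = 0.02947 I₀.
I₄ = I₃ cos²(113° − 69°) = 0.02947 I₀ · cos²(44°) = 0.01525 I₀.
That is 1.525% of the incident intensity.

≈ 1.52%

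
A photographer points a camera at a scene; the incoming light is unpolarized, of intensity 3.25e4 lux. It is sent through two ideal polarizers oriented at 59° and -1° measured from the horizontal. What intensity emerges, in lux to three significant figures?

Unpolarized light through the first polarizer → I₁ = 3.25e4 lux/2 = 1.625e+04 lux, polarized at 59°.
I₂ = I₁ · cos²(60°) = 1.625e+04 · 0.25 = 4063 lux.

I ≈ 4060 lux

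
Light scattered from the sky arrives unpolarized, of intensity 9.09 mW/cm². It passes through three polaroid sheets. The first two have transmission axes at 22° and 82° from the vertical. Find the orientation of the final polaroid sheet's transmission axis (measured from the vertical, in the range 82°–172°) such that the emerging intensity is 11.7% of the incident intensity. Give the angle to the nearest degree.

Unpolarized light through the first polarizer → I₁ = ½ I₀, now polarized at 22°.
I₂ = I₁ cos²(82° − 22°) = 0.5 I₀ · cos²(60°) = 0.125 I₀.
Need I₃/I₀ = 0.117, so cos²(θ − 82°) = 0.117 / 0.125 = 0.936.
θ − 82° = arccos(√0.936) = 14.7°, giving θ ≈ 82 + 14.7 = 96.7°.

θ ≈ 97°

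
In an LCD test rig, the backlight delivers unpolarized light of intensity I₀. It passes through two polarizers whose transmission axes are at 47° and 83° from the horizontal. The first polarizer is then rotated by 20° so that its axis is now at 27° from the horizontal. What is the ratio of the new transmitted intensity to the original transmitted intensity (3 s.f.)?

Before rotation:
Unpolarized light through the first polarizer → I₁ = ½ I₀, now polarized at 47°.
I₂ = I₁ cos²(83° − 47°) = 0.5 I₀ · cos²(36°) = 0.3273 I₀.
After rotation:
Unpolarized light through the first polarizer → I₁ = ½ I₀, now polarized at 27°.
I₂ = I₁ cos²(83° − 27°) = 0.5 I₀ · cos²(56°) = 0.1563 I₀.
Ratio = 0.1563 / 0.3273 = 0.4778.

I_new/I_old ≈ 0.478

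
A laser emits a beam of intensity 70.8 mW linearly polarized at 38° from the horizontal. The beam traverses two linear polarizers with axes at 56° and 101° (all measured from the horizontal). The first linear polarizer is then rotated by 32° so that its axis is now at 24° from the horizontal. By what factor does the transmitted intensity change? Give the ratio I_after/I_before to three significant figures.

I_new/I_old ≈ 0.105

Before rotation:
By Malus's law, I₁ = I₀ cos²(56° − 38°) = I₀ cos²(18°) = 0.9045 I₀.
I₂ = I₁ cos²(101° − 56°) = 0.9045 I₀ · cos²(45°) = 0.4523 I₀.
After rotation:
I₁ = I₀ cos²(24° − 38°) = I₀ cos²(14°) = 0.9415 I₀.
I₂ = I₁ cos²(101° − 24°) = 0.9415 I₀ · cos²(77°) = 0.04764 I₀.
Ratio = 0.04764 / 0.4523 = 0.1053.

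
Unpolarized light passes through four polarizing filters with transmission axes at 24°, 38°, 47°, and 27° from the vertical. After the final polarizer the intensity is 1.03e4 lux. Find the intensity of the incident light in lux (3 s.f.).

I₀ ≈ 2.54e4 lux

Unpolarized light through the first polarizer → I₁ = ½ I₀, now polarized at 24°.
I₂ = I₁ cos²(38° − 24°) = 0.5 I₀ · cos²(14°) = 0.4707 I₀.
I₃ = I₂ cos²(47° − 38°) = 0.4707 I₀ · cos²(9°) = 0.4592 I₀.
I₄ = I₃ cos²(27° − 47°) = 0.4592 I₀ · cos²(20°) = 0.4055 I₀.
So 1.03e4 lux = 0.4055 I₀, giving I₀ = 1.03e4/0.4055 = 2.54e+04 lux.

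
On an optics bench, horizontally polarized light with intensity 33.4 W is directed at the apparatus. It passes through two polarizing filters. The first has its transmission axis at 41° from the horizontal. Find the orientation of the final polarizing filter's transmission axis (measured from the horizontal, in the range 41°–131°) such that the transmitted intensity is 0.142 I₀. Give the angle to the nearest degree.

θ ≈ 101°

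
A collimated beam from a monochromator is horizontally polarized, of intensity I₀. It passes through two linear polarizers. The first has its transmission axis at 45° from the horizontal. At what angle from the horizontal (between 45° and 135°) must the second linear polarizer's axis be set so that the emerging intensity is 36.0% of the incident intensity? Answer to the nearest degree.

θ ≈ 77°

By Malus's law, I₁ = I₀ cos²(45° − 0°) = I₀ cos²(45°) = 0.5 I₀.
Need I₂/I₀ = 0.36, so cos²(θ − 45°) = 0.36 / 0.5 = 0.72.
θ − 45° = arccos(√0.72) = 31.9°, giving θ ≈ 45 + 31.9 = 76.9°.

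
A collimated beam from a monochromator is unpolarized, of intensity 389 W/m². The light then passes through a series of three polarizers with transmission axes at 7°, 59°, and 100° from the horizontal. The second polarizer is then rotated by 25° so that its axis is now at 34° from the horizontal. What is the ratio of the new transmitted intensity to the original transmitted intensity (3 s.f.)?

I_new/I_old ≈ 0.608

Before rotation:
Unpolarized light through the first polarizer → I₁ = ½ I₀, now polarized at 7°.
I₂ = I₁ cos²(59° − 7°) = 0.5 I₀ · cos²(52°) = 0.1895 I₀.
I₃ = I₂ cos²(100° − 59°) = 0.1895 I₀ · cos²(41°) = 0.1079 I₀.
After rotation:
Unpolarized light through the first polarizer → I₁ = ½ I₀, now polarized at 7°.
I₂ = I₁ cos²(34° − 7°) = 0.5 I₀ · cos²(27°) = 0.3969 I₀.
I₃ = I₂ cos²(100° − 34°) = 0.3969 I₀ · cos²(66°) = 0.06567 I₀.
Ratio = 0.06567 / 0.1079 = 0.6083.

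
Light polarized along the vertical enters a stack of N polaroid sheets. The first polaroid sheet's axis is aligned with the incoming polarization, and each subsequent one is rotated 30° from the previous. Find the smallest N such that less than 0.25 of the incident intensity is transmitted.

First polarizer is aligned with the polarization: full transmission.
Each further stage multiplies by cos²(30°) = 0.75.
After N polarizers: T = 0.75^(N−1). Require T < 0.25 ⇒ N−1 > ln(0.25)/ln(0.75) = 4.82, so N−1 ≥ 5 and N = 6.
Check: N=6 gives T = 0.2373 < 0.25; N=5 gives T = 0.3164.

N = 6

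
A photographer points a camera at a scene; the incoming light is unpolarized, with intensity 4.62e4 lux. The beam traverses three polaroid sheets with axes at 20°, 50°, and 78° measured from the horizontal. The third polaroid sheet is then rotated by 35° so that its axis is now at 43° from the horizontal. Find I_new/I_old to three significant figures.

I_new/I_old ≈ 1.26

Before rotation:
Unpolarized light through the first polarizer → I₁ = ½ I₀, now polarized at 20°.
I₂ = I₁ cos²(50° − 20°) = 0.5 I₀ · cos²(30°) = 0.375 I₀.
I₃ = I₂ cos²(78° − 50°) = 0.375 I₀ · cos²(28°) = 0.2923 I₀.
After rotation:
Unpolarized light through the first polarizer → I₁ = ½ I₀, now polarized at 20°.
I₂ = I₁ cos²(50° − 20°) = 0.5 I₀ · cos²(30°) = 0.375 I₀.
I₃ = I₂ cos²(43° − 50°) = 0.375 I₀ · cos²(7°) = 0.3694 I₀.
Ratio = 0.3694 / 0.2923 = 1.264.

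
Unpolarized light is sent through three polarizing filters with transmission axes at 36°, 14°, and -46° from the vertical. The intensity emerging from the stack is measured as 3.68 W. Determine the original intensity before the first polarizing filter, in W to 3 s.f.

Unpolarized light through the first polarizer → I₁ = ½ I₀, now polarized at 36°.
I₂ = I₁ cos²(14° − 36°) = 0.5 I₀ · cos²(22°) = 0.4298 I₀.
I₃ = I₂ cos²(-46° − 14°) = 0.4298 I₀ · cos²(60°) = 0.1075 I₀.
So 3.68 W = 0.1075 I₀, giving I₀ = 3.68/0.1075 = 34.25 W.

I₀ ≈ 34.2 W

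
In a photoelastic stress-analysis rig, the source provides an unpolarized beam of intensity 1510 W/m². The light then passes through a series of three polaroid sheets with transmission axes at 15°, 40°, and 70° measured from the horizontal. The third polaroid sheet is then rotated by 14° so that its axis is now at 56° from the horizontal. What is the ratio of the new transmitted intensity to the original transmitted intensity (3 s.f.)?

Before rotation:
Unpolarized light through the first polarizer → I₁ = ½ I₀, now polarized at 15°.
I₂ = I₁ cos²(40° − 15°) = 0.5 I₀ · cos²(25°) = 0.4107 I₀.
I₃ = I₂ cos²(70° − 40°) = 0.4107 I₀ · cos²(30°) = 0.308 I₀.
After rotation:
Unpolarized light through the first polarizer → I₁ = ½ I₀, now polarized at 15°.
I₂ = I₁ cos²(40° − 15°) = 0.5 I₀ · cos²(25°) = 0.4107 I₀.
I₃ = I₂ cos²(56° − 40°) = 0.4107 I₀ · cos²(16°) = 0.3795 I₀.
Ratio = 0.3795 / 0.308 = 1.232.

I_new/I_old ≈ 1.23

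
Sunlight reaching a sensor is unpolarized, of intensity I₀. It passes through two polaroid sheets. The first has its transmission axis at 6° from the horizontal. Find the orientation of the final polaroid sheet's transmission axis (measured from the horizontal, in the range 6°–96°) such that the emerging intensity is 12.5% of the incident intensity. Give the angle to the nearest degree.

Unpolarized light through the first polarizer → I₁ = ½ I₀, now polarized at 6°.
Need I₂/I₀ = 0.125, so cos²(θ − 6°) = 0.125 / 0.5 = 0.25.
θ − 6° = arccos(√0.25) = 60.0°, giving θ ≈ 6 + 60.0 = 66.0°.

θ ≈ 66°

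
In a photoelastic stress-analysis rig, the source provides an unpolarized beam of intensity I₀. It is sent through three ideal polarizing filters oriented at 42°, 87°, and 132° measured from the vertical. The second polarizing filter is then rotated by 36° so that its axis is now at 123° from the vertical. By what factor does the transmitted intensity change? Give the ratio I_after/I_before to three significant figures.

Before rotation:
Unpolarized light through the first polarizer → I₁ = ½ I₀, now polarized at 42°.
I₂ = I₁ cos²(87° − 42°) = 0.5 I₀ · cos²(45°) = 0.25 I₀.
I₃ = I₂ cos²(132° − 87°) = 0.25 I₀ · cos²(45°) = 0.125 I₀.
After rotation:
Unpolarized light through the first polarizer → I₁ = ½ I₀, now polarized at 42°.
I₂ = I₁ cos²(123° − 42°) = 0.5 I₀ · cos²(81°) = 0.01224 I₀.
I₃ = I₂ cos²(132° − 123°) = 0.01224 I₀ · cos²(9°) = 0.01194 I₀.
Ratio = 0.01194 / 0.125 = 0.09549.

I_new/I_old ≈ 0.0955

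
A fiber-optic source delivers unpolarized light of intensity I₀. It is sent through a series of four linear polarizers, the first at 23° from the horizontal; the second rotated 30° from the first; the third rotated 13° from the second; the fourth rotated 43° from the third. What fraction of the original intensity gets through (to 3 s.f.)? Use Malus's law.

Unpolarized light through the first polarizer → I₁ = ½ I₀, now polarized at 23°.
I₂ = I₁ cos²(30°) = 0.5 · 0.75 I₀ = 0.375 I₀.
I₃ = I₂ cos²(13°) = 0.375 · 0.9494 I₀ = 0.356 I₀.
I₄ = I₃ cos²(43°) = 0.356 · 0.5349 I₀ = 0.1904 I₀.
Transmitted fraction = 0.1904.

≈ 0.190 I₀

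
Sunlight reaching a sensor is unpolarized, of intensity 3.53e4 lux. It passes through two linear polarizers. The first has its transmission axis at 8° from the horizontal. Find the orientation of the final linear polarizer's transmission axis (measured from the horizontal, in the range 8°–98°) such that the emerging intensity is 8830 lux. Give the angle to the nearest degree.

θ ≈ 53°

Unpolarized light through the first polarizer → I₁ = ½ I₀, now polarized at 8°.
Target fraction: 8830 / 3.53e4 lux = 0.2501 of I₀.
Need I₂/I₀ = 0.2501, so cos²(θ − 8°) = 0.2501 / 0.5 = 0.5003.
θ − 8° = arccos(√0.5003) = 45.0°, giving θ ≈ 8 + 45.0 = 53.0°.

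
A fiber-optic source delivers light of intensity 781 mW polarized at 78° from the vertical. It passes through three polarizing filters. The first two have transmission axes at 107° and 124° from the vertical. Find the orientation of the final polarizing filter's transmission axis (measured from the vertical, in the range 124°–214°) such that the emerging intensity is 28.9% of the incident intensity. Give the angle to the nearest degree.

I₁ = I₀ cos²(107° − 78°) = I₀ cos²(29°) = 0.765 I₀.
I₂ = I₁ cos²(124° − 107°) = 0.765 I₀ · cos²(17°) = 0.6996 I₀.
Need I₃/I₀ = 0.289, so cos²(θ − 124°) = 0.289 / 0.6996 = 0.4131.
θ − 124° = arccos(√0.4131) = 50.0°, giving θ ≈ 124 + 50.0 = 174.0°.

θ ≈ 174°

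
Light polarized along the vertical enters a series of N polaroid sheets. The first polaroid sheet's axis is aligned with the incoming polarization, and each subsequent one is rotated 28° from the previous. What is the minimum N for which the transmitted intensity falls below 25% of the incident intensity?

N = 7

First polarizer is aligned with the polarization: full transmission.
Each further stage multiplies by cos²(28°) = 0.7796.
After N polarizers: T = 0.7796^(N−1). Require T < 0.25 ⇒ N−1 > ln(0.25)/ln(0.7796) = 5.57, so N−1 ≥ 6 and N = 7.
Check: N=7 gives T = 0.2245 < 0.25; N=6 gives T = 0.288.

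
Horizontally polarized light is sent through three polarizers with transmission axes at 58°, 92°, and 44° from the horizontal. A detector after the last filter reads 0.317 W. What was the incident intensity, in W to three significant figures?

I₁ = I₀ cos²(58° − 0°) = I₀ cos²(58°) = 0.2808 I₀.
I₂ = I₁ cos²(92° − 58°) = 0.2808 I₀ · cos²(34°) = 0.193 I₀.
I₃ = I₂ cos²(44° − 92°) = 0.193 I₀ · cos²(48°) = 0.08642 I₀.
So 0.317 W = 0.08642 I₀, giving I₀ = 0.317/0.08642 = 3.668 W.

I₀ ≈ 3.67 W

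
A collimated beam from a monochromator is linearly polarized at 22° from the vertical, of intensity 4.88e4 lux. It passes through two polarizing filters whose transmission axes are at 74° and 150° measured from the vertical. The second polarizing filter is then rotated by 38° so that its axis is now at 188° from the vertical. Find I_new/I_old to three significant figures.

Before rotation:
I₁ = I₀ cos²(74° − 22°) = I₀ cos²(52°) = 0.379 I₀.
I₂ = I₁ cos²(150° − 74°) = 0.379 I₀ · cos²(76°) = 0.02218 I₀.
After rotation:
I₁ = I₀ cos²(74° − 22°) = I₀ cos²(52°) = 0.379 I₀.
Angle between axes 1 and 2: 66°. I₂ = 0.379 I₀ · cos²(66°) = 0.06271 I₀.
Ratio = 0.06271 / 0.02218 = 2.827.

I_new/I_old ≈ 2.83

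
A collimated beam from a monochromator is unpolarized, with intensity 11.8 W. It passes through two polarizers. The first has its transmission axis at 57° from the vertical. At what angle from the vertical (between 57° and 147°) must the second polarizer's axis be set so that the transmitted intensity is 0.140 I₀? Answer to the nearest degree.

θ ≈ 115°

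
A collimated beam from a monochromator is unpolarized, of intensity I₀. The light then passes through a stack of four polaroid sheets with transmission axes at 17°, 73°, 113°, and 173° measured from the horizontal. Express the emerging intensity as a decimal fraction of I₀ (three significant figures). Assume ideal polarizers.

Unpolarized light through the first polarizer → I₁ = ½ I₀, now polarized at 17°.
I₂ = I₁ cos²(73° − 17°) = 0.5 I₀ · cos²(56°) = 0.1563 I₀.
I₃ = I₂ cos²(113° − 73°) = 0.1563 I₀ · cos²(40°) = 0.09175 I₀.
I₄ = I₃ cos²(173° − 113°) = 0.09175 I₀ · cos²(60°) = 0.02294 I₀.
Transmitted fraction = 0.02294.

≈ 0.0229 I₀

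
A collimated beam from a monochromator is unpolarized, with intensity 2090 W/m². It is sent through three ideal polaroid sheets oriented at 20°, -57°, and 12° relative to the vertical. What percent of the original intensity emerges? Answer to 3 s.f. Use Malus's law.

≈ 0.325%

Unpolarized light through the first polarizer → I₁ = 2090 W/m²/2 = 1045 W/m², polarized at 20°.
I₂ = I₁ · cos²(77°) = 1045 · 0.0506 = 52.88 W/m².
I₃ = I₂ · cos²(69°) = 52.88 · 0.1284 = 6.791 W/m².
That is 0.3249% of the incident intensity.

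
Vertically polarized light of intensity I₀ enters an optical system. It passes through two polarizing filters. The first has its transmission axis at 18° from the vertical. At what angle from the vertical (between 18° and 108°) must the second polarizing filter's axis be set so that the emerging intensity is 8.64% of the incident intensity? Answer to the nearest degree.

I₁ = I₀ cos²(18° − 0°) = I₀ cos²(18°) = 0.9045 I₀.
Need I₂/I₀ = 0.0864, so cos²(θ − 18°) = 0.0864 / 0.9045 = 0.09552.
θ − 18° = arccos(√0.09552) = 72.0°, giving θ ≈ 18 + 72.0 = 90.0°.

θ ≈ 90°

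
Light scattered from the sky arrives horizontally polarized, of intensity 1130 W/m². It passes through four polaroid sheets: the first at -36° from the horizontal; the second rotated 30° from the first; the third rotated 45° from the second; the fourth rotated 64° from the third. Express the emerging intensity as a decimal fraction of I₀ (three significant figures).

I/I₀ ≈ 0.0472

By Malus's law, I₁ = 1130 W/m² · cos²(36°) = 739.6 W/m².
I₂ = I₁ · cos²(30°) = 739.6 · 0.75 = 554.7 W/m².
I₃ = I₂ · cos²(45°) = 554.7 · 0.5 = 277.3 W/m².
I₄ = I₃ · cos²(64°) = 277.3 · 0.1922 = 53.3 W/m².
Transmitted fraction = 0.04717.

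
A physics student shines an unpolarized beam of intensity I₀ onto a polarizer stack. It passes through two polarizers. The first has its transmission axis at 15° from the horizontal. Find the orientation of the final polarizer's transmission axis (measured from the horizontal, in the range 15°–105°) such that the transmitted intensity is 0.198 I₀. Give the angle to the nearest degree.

θ ≈ 66°

Unpolarized light through the first polarizer → I₁ = ½ I₀, now polarized at 15°.
Need I₂/I₀ = 0.198, so cos²(θ − 15°) = 0.198 / 0.5 = 0.396.
θ − 15° = arccos(√0.396) = 51.0°, giving θ ≈ 15 + 51.0 = 66.0°.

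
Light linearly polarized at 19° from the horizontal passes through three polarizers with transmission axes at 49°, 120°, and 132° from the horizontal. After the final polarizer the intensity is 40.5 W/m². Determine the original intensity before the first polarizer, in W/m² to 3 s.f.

I₁ = I₀ cos²(49° − 19°) = I₀ cos²(30°) = 0.75 I₀.
I₂ = I₁ cos²(120° − 49°) = 0.75 I₀ · cos²(71°) = 0.0795 I₀.
I₃ = I₂ cos²(132° − 120°) = 0.0795 I₀ · cos²(12°) = 0.07606 I₀.
So 40.5 W/m² = 0.07606 I₀, giving I₀ = 40.5/0.07606 = 532.5 W/m².

I₀ ≈ 532 W/m²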